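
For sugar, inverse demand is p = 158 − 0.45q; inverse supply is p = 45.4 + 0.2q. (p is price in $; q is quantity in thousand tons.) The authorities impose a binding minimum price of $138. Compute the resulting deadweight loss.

$5390.42 thousand

Competitive equilibrium: 158 − 0.45q = 45.4 + 0.2q → q* = 173.23077, p* = 80.04615.
At the floor p = 138, quantity demanded = (158 − 138)/0.45 = 44.44444.
Sellers' marginal cost at q' = 44.44444: 45.4 + 0.2·44.44444 = 54.28889.
Δq = 173.23077 − 44.44444 = 128.78633; wedge = 138 − 54.28889 = 83.71111.
Welfare loss = ½ × 128.78633 × 83.71111 = $5390.42 thousand.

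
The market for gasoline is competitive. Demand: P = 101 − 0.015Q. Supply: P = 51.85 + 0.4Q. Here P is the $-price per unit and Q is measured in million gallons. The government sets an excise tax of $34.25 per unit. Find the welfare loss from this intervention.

$1413.33 million

Competitive equilibrium: 101 − 0.015Q = 51.85 + 0.4Q → Q* = 118.4337, P* = 99.2235.
With the tax, the buyer price exceeds the seller price by 34.25: (101 − 0.015Q) − (51.85 + 0.4Q) = 34.25 → Q' = 35.9036.
ΔQ = 118.4337 − 35.9036 = 82.5301; the wedge equals the tax, 34.25.
Welfare loss = ½ × 82.5301 × 34.25 = $1413.33 million.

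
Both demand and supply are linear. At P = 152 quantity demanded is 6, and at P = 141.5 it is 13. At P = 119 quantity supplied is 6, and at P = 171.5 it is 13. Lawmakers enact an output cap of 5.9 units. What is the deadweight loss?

63.845

Demand slope = (141.5 − 152)/(13 − 6) = −1.5, so P = 161 − 1.5Q.
Supply slope = (171.5 − 119)/(13 − 6) = 7.5, so P = 74 + 7.5Q.
Competitive equilibrium: 161 − 1.5Q = 74 + 7.5Q → Q* = 9.66667, P* = 146.5.
At Q = 5.9: demand price = 161 − 1.5·5.9 = 152.15; supply price = 74 + 7.5·5.9 = 118.25.
ΔQ = 9.66667 − 5.9 = 3.76667; wedge = 152.15 − 118.25 = 33.9.
Welfare loss = ½ × 3.76667 × 33.9 = 63.845.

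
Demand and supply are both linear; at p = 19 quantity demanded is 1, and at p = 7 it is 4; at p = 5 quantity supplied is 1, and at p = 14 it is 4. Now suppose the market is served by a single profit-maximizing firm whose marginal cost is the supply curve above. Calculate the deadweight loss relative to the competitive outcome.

4.17

Demand slope = (7 − 19)/(4 − 1) = −4, so p = 23 − 4q.
Supply slope = (14 − 5)/(4 − 1) = 3, so p = 2 + 3q.
Competitive equilibrium: 23 − 4q = 2 + 3q → q* = 3, p* = 11.
Marginal revenue: MR = 23 − 8q. Set MR = MC: 23 − 8q = 2 + 3q → q_m = 1.9091.
Price p_m = 23 − 4·1.9091 = 15.3636; MC(q_m) = 2 + 3·1.9091 = 7.7273.
Competitive q* = 3, so Δq = 1.0909; wedge = 15.3636 − 7.7273 = 7.6363.
The triangle = ½ × 1.0909 × 7.6363 = 4.17.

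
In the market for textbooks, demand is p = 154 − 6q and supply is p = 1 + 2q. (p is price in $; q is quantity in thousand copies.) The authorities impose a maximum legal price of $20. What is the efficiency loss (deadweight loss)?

$370.56 thousand

Competitive equilibrium: 154 − 6q = 1 + 2q → q* = 19.125, p* = 39.25.
At the ceiling p = 20, quantity supplied = (20 − 1)/2 = 9.5.
Willingness to pay at q' = 9.5: 154 − 6·9.5 = 97.
Δq = 19.125 − 9.5 = 9.625; wedge = 97 − 20 = 77.
Welfare loss = ½ × 9.625 × 77 = $370.56 thousand.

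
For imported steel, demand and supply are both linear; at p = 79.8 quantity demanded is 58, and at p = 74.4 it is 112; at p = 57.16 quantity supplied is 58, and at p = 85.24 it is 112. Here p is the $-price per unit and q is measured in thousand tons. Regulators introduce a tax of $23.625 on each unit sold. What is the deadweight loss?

Demand slope = (74.4 − 79.8)/(112 − 58) = −0.1, so p = 85.6 − 0.1q.
Supply slope = (85.24 − 57.16)/(112 − 58) = 0.52, so p = 27 + 0.52q.
Competitive equilibrium: 85.6 − 0.1q = 27 + 0.52q → q* = 94.5161, p* = 76.1484.
With the tax, the buyer price exceeds the seller price by 23.625: (85.6 − 0.1q) − (27 + 0.52q) = 23.625 → q' = 56.4113.
Δq = 94.5161 − 56.4113 = 38.1048; the wedge equals the tax, 23.625.
Deadweight loss = ½ × 38.1048 × 23.625 = $450.11 thousand.

$450.11 thousand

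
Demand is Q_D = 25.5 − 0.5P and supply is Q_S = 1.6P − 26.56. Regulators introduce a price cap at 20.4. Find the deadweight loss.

64.77

In inverse form: demand P = 51 − 2Q, supply P = 16.6 + 0.625Q.
Competitive equilibrium: 51 − 2Q = 16.6 + 0.625Q → Q* = 13.1048, P* = 24.7905.
At the ceiling P = 20.4, quantity supplied = (20.4 − 16.6)/0.625 = 6.08.
Willingness to pay at Q' = 6.08: 51 − 2·6.08 = 38.84.
ΔQ = 13.1048 − 6.08 = 7.0248; wedge = 38.84 − 20.4 = 18.44.
Welfare loss = ½ × 7.0248 × 18.44 = 64.77.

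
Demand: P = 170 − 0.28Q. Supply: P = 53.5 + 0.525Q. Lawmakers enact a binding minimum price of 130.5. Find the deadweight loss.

5.36

Competitive equilibrium: 170 − 0.28Q = 53.5 + 0.525Q → Q* = 144.7205, P* = 129.4783.
At the floor P = 130.5, quantity demanded = (170 − 130.5)/0.28 = 141.0714.
Sellers' marginal cost at Q' = 141.0714: 53.5 + 0.525·141.0714 = 127.5625.
ΔQ = 144.7205 − 141.0714 = 3.6491; wedge = 130.5 − 127.5625 = 2.9375.
Welfare loss = ½ × 3.6491 × 2.9375 = 5.36.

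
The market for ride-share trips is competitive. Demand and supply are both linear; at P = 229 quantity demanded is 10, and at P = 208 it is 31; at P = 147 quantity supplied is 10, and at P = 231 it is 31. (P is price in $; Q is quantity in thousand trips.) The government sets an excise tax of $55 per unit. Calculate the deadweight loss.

$302.50 thousand

Demand slope = (208 − 229)/(31 − 10) = −1, so P = 239 − Q.
Supply slope = (231 − 147)/(31 − 10) = 4, so P = 107 + 4Q.
Competitive equilibrium: 239 − Q = 107 + 4Q → Q* = 26.4, P* = 212.6.
With the tax, the buyer price exceeds the seller price by 55: (239 − Q) − (107 + 4Q) = 55 → Q' = 15.4.
ΔQ = 26.4 − 15.4 = 11; the wedge equals the tax, 55.
The triangle = ½ × 11 × 55 = $302.50 thousand.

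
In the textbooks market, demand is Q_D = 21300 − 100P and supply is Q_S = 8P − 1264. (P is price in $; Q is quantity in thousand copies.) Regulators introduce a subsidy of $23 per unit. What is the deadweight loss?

In inverse form: demand P = 213 − 0.01Q, supply P = 158 + 0.125Q.
Competitive equilibrium: 213 − 0.01Q = 158 + 0.125Q → Q* = 407.4074, P* = 208.9259.
The subsidy lowers effective supply by 23: P = 135 + 0.125Q.
New quantity: 213 − 0.01Q = 135 + 0.125Q → Q' = 577.7778.
Overproduction ΔQ = 577.7778 − 407.4074 = 170.3704; wedge = subsidy = 23.
Deadweight loss = ½ × 170.3704 × 23 = $1959.26 thousand.

$1959.26 thousand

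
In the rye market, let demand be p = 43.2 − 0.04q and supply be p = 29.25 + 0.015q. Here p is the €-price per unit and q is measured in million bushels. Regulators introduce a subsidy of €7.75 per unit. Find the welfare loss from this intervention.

Competitive equilibrium: 43.2 − 0.04q = 29.25 + 0.015q → q* = 253.6364, p* = 33.0545.
The subsidy lowers effective supply by 7.75: p = 21.5 + 0.015q.
New quantity: 43.2 − 0.04q = 21.5 + 0.015q → q' = 394.5455.
Overproduction Δq = 394.5455 − 253.6364 = 140.9091; wedge = subsidy = 7.75.
Deadweight loss = ½ × 140.9091 × 7.75 = €546.02 million.

€546.02 million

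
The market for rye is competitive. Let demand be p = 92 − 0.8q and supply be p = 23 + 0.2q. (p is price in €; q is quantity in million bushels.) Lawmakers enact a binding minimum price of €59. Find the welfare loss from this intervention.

€385.03 million

Competitive equilibrium: 92 − 0.8q = 23 + 0.2q → q* = 69, p* = 36.8.
At the floor p = 59, quantity demanded = (92 − 59)/0.8 = 41.25.
Sellers' marginal cost at q' = 41.25: 23 + 0.2·41.25 = 31.25.
Δq = 69 − 41.25 = 27.75; wedge = 59 − 31.25 = 27.75.
Deadweight loss = ½ × 27.75 × 27.75 = €385.03 million.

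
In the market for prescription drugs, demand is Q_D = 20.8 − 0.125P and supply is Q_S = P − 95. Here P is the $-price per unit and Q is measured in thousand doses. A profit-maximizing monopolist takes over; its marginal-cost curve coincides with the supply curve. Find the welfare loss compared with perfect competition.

$62.72 thousand

In inverse form: demand P = 166.4 − 8Q, supply P = 95 + Q.
Competitive equilibrium: 166.4 − 8Q = 95 + Q → Q* = 7.9333, P* = 102.9333.
Marginal revenue: MR = 166.4 − 16Q. Set MR = MC: 166.4 − 16Q = 95 + Q → Q_m = 4.2.
Price P_m = 166.4 − 8·4.2 = 132.8; MC(Q_m) = 95 + 1·4.2 = 99.2.
Competitive Q* = 7.9333, so ΔQ = 3.7333; wedge = 132.8 − 99.2 = 33.6.
The triangle = ½ × 3.7333 × 33.6 = $62.72 thousand.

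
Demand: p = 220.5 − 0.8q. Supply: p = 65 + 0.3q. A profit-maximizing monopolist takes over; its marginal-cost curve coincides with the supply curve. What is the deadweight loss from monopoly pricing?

1948.55

Competitive equilibrium: 220.5 − 0.8q = 65 + 0.3q → q* = 141.3636, p* = 107.4091.
Marginal revenue: MR = 220.5 − 1.6q. Set MR = MC: 220.5 − 1.6q = 65 + 0.3q → q_m = 81.8421.
Price p_m = 220.5 − 0.8·81.8421 = 155.0263; MC(q_m) = 65 + 0.3·81.8421 = 89.5526.
Competitive q* = 141.3636, so Δq = 59.5215; wedge = 155.0263 − 89.5526 = 65.4737.
DWL = ½ × 59.5215 × 65.4737 = 1948.55.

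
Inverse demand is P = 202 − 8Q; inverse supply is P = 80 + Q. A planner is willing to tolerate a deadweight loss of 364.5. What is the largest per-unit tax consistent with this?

Competitive equilibrium: 202 − 8Q = 80 + Q → Q* = 13.5556, P* = 93.5556.
A tax t gives ΔQ = t/9 and wedge t, so DWL = t²/18.
t²/18 = 364.5 → t² = 6561 → t = 81.

81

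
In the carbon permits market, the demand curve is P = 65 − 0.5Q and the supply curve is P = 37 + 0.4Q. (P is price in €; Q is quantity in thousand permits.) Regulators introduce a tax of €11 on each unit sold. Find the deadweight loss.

Competitive equilibrium: 65 − 0.5Q = 37 + 0.4Q → Q* = 31.1111, P* = 49.4444.
With the tax, the buyer price exceeds the seller price by 11: (65 − 0.5Q) − (37 + 0.4Q) = 11 → Q' = 18.8889.
ΔQ = 31.1111 − 18.8889 = 12.2222; the wedge equals the tax, 11.
Deadweight loss = ½ × 12.2222 × 11 = €67.22 thousand.

€67.22 thousand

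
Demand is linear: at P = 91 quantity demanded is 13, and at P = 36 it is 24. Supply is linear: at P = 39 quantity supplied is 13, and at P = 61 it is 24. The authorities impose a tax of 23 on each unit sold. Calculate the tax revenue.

Demand slope = (36 − 91)/(24 − 13) = −5, so P = 156 − 5Q.
Supply slope = (61 − 39)/(24 − 13) = 2, so P = 13 + 2Q.
Competitive equilibrium: 156 − 5Q = 13 + 2Q → Q* = 20.4286, P* = 53.8571.
With the tax, the buyer price exceeds the seller price by 23: (156 − 5Q) − (13 + 2Q) = 23 → Q' = 17.1429.
Tax revenue = 23 × 17.1429 = 394.29.

394.29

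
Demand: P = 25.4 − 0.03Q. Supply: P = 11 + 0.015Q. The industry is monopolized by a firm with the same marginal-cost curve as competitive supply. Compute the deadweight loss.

368.64

Competitive equilibrium: 25.4 − 0.03Q = 11 + 0.015Q → Q* = 320, P* = 15.8.
Marginal revenue: MR = 25.4 − 0.06Q. Set MR = MC: 25.4 − 0.06Q = 11 + 0.015Q → Q_m = 192.
Price P_m = 25.4 − 0.03·192 = 19.64; MC(Q_m) = 11 + 0.015·192 = 13.88.
Competitive Q* = 320, so ΔQ = 128; wedge = 19.64 − 13.88 = 5.76.
Welfare loss = ½ × 128 × 5.76 = 368.64.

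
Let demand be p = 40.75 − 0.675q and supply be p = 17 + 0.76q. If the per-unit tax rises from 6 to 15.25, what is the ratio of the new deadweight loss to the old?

Competitive equilibrium: 40.75 − 0.675q = 17 + 0.76q → q* = 16.5505, p* = 29.5784.
For a per-unit tax t: Δq = t/1.435, so DWL = ½·t·(t/1.435) = t²/2.87.
At t = 6: DWL = 12.544. At t = 15.25: DWL = 81.032.
Ratio = (15.25/6)² = 6.460.

6.460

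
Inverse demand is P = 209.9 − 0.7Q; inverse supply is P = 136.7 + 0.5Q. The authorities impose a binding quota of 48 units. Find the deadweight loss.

Competitive equilibrium: 209.9 − 0.7Q = 136.7 + 0.5Q → Q* = 61, P* = 167.2.
At Q = 48: demand price = 209.9 − 0.7·48 = 176.3; supply price = 136.7 + 0.5·48 = 160.7.
ΔQ = 61 − 48 = 13; wedge = 176.3 − 160.7 = 15.6.
Deadweight loss = ½ × 13 × 15.6 = 101.40.

101.40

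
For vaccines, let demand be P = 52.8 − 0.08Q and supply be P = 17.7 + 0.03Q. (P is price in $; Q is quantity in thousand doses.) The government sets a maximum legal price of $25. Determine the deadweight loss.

Competitive equilibrium: 52.8 − 0.08Q = 17.7 + 0.03Q → Q* = 319.0909, P* = 27.2727.
At the ceiling P = 25, quantity supplied = (25 − 17.7)/0.03 = 243.3333.
Willingness to pay at Q' = 243.3333: 52.8 − 0.08·243.3333 = 33.3333.
ΔQ = 319.0909 − 243.3333 = 75.7576; wedge = 33.3333 − 25 = 8.3333.
Deadweight loss = ½ × 75.7576 × 8.3333 = $315.66 thousand.

$315.66 thousand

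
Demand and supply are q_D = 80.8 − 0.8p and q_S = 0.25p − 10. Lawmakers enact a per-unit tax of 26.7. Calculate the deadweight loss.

In inverse form: demand p = 101 − 1.25q, supply p = 40 + 4q.
Competitive equilibrium: 101 − 1.25q = 40 + 4q → q* = 11.619, p* = 86.4762.
With the tax, the buyer price exceeds the seller price by 26.7: (101 − 1.25q) − (40 + 4q) = 26.7 → q' = 6.5333.
Δq = 11.619 − 6.5333 = 5.0857; the wedge equals the tax, 26.7.
Deadweight loss = ½ × 5.0857 × 26.7 = 67.89.

67.89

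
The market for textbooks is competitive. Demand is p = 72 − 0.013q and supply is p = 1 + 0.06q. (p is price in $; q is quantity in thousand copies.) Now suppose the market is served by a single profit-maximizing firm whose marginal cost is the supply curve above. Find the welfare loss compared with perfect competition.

Competitive equilibrium: 72 − 0.013q = 1 + 0.06q → q* = 972.60274, p* = 59.35616.
Marginal revenue: MR = 72 − 0.026q. Set MR = MC: 72 − 0.026q = 1 + 0.06q → q_m = 825.5814.
Price p_m = 72 − 0.013·825.5814 = 61.26744; MC(q_m) = 1 + 0.06·825.5814 = 50.53488.
Competitive q* = 972.60274, so Δq = 147.02134; wedge = 61.26744 − 50.53488 = 10.73256.
DWL = ½ × 147.02134 × 10.73256 = $788.96 thousand.

$788.96 thousand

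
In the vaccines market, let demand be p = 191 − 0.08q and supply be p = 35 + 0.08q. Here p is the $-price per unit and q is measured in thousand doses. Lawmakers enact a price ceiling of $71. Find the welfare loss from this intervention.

$22050 thousand

Competitive equilibrium: 191 − 0.08q = 35 + 0.08q → q* = 975, p* = 113.
At the ceiling p = 71, quantity supplied = (71 − 35)/0.08 = 450.
Willingness to pay at q' = 450: 191 − 0.08·450 = 155.
Δq = 975 − 450 = 525; wedge = 155 − 71 = 84.
The triangle = ½ × 525 × 84 = $22050 thousand.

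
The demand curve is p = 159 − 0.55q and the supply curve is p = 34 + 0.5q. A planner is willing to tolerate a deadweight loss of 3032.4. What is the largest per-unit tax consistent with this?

79.8

Competitive equilibrium: 159 − 0.55q = 34 + 0.5q → q* = 119.0476, p* = 93.5238.
A tax t gives Δq = t/1.05 and wedge t, so DWL = t²/2.1.
t²/2.1 = 3032.4 → t² = 6368.04 → t = 79.8.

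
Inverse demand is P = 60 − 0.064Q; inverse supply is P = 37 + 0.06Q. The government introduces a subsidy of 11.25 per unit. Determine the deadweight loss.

Competitive equilibrium: 60 − 0.064Q = 37 + 0.06Q → Q* = 185.4839, P* = 48.129.
The subsidy lowers effective supply by 11.25: P = 25.75 + 0.06Q.
New quantity: 60 − 0.064Q = 25.75 + 0.06Q → Q' = 276.2097.
Overproduction ΔQ = 276.2097 − 185.4839 = 90.7258; wedge = subsidy = 11.25.
The triangle = ½ × 90.7258 × 11.25 = 510.33.

510.33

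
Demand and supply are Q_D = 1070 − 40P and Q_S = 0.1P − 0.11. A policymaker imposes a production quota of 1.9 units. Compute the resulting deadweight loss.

In inverse form: demand P = 26.75 − 0.025Q, supply P = 1.1 + 10Q.
Competitive equilibrium: 26.75 − 0.025Q = 1.1 + 10Q → Q* = 2.5586, P* = 26.686.
At Q = 1.9: demand price = 26.75 − 0.025·1.9 = 26.7025; supply price = 1.1 + 10·1.9 = 20.1.
ΔQ = 2.5586 − 1.9 = 0.6586; wedge = 26.7025 − 20.1 = 6.6025.
DWL = ½ × 0.6586 × 6.6025 = 2.17.

2.17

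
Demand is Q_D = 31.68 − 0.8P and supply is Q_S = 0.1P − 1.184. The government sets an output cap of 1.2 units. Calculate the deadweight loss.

9.04

In inverse form: demand P = 39.6 − 1.25Q, supply P = 11.84 + 10Q.
Competitive equilibrium: 39.6 − 1.25Q = 11.84 + 10Q → Q* = 2.4676, P* = 36.5156.
At Q = 1.2: demand price = 39.6 − 1.25·1.2 = 38.1; supply price = 11.84 + 10·1.2 = 23.84.
ΔQ = 2.4676 − 1.2 = 1.2676; wedge = 38.1 − 23.84 = 14.26.
Welfare loss = ½ × 1.2676 × 14.26 = 9.04.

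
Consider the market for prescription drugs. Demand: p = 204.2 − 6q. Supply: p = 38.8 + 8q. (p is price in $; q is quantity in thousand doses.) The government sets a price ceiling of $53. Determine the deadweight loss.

$705.51 thousand

Competitive equilibrium: 204.2 − 6q = 38.8 + 8q → q* = 11.8143, p* = 133.3143.
At the ceiling p = 53, quantity supplied = (53 − 38.8)/8 = 1.775.
Willingness to pay at q' = 1.775: 204.2 − 6·1.775 = 193.55.
Δq = 11.8143 − 1.775 = 10.0393; wedge = 193.55 − 53 = 140.55.
Welfare loss = ½ × 10.0393 × 140.55 = $705.51 thousand.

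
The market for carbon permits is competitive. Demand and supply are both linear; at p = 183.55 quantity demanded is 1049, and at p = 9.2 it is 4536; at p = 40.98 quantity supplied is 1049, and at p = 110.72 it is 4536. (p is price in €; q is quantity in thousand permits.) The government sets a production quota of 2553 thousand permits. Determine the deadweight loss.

€9932.46 thousand

Demand slope = (9.2 − 183.55)/(4536 − 1049) = −0.05, so p = 236 − 0.05q.
Supply slope = (110.72 − 40.98)/(4536 − 1049) = 0.02, so p = 20 + 0.02q.
Competitive equilibrium: 236 − 0.05q = 20 + 0.02q → q* = 3085.7143, p* = 81.7143.
At q = 2553: demand price = 236 − 0.05·2553 = 108.35; supply price = 20 + 0.02·2553 = 71.06.
Δq = 3085.7143 − 2553 = 532.7143; wedge = 108.35 − 71.06 = 37.29.
Welfare loss = ½ × 532.7143 × 37.29 = €9932.46 thousand.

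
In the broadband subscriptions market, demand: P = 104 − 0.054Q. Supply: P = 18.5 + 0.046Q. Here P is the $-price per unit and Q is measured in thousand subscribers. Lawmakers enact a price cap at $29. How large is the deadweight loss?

Competitive equilibrium: 104 − 0.054Q = 18.5 + 0.046Q → Q* = 855, P* = 57.83.
At the ceiling P = 29, quantity supplied = (29 − 18.5)/0.046 = 228.26087.
Willingness to pay at Q' = 228.26087: 104 − 0.054·228.26087 = 91.67391.
ΔQ = 855 − 228.26087 = 626.73913; wedge = 91.67391 − 29 = 62.67391.
Deadweight loss = ½ × 626.73913 × 62.67391 = $19640.10 thousand.

$19640.10 thousand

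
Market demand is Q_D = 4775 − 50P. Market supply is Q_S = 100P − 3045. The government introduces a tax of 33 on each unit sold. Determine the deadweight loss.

In inverse form: demand P = 95.5 − 0.02Q, supply P = 30.45 + 0.01Q.
Competitive equilibrium: 95.5 − 0.02Q = 30.45 + 0.01Q → Q* = 2168.3333, P* = 52.1333.
With the tax, the buyer price exceeds the seller price by 33: (95.5 − 0.02Q) − (30.45 + 0.01Q) = 33 → Q' = 1068.3333.
ΔQ = 2168.3333 − 1068.3333 = 1100; the wedge equals the tax, 33.
The triangle = ½ × 1100 × 33 = 18150.

18150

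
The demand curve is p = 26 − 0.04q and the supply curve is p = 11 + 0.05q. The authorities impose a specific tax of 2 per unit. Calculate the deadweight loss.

22.22

Competitive equilibrium: 26 − 0.04q = 11 + 0.05q → q* = 166.6667, p* = 19.3333.
With the tax, the buyer price exceeds the seller price by 2: (26 − 0.04q) − (11 + 0.05q) = 2 → q' = 144.4444.
Δq = 166.6667 − 144.4444 = 22.2223; the wedge equals the tax, 2.
The triangle = ½ × 22.2223 × 2 = 22.22.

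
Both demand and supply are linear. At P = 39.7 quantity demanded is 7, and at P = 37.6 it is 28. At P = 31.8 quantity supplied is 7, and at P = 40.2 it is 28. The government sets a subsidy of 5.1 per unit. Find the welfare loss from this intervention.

Demand slope = (37.6 − 39.7)/(28 − 7) = −0.1, so P = 40.4 − 0.1Q.
Supply slope = (40.2 − 31.8)/(28 − 7) = 0.4, so P = 29 + 0.4Q.
Competitive equilibrium: 40.4 − 0.1Q = 29 + 0.4Q → Q* = 22.8, P* = 38.12.
The subsidy lowers effective supply by 5.1: P = 23.9 + 0.4Q.
New quantity: 40.4 − 0.1Q = 23.9 + 0.4Q → Q' = 33.
Overproduction ΔQ = 33 − 22.8 = 10.2; wedge = subsidy = 5.1.
Deadweight loss = ½ × 10.2 × 5.1 = 26.01.

26.01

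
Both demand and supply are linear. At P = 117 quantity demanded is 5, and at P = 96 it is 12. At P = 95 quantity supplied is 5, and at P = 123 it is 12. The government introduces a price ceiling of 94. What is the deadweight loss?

Demand slope = (96 − 117)/(12 − 5) = −3, so P = 132 − 3Q.
Supply slope = (123 − 95)/(12 − 5) = 4, so P = 75 + 4Q.
Competitive equilibrium: 132 − 3Q = 75 + 4Q → Q* = 8.1429, P* = 107.5714.
At the ceiling P = 94, quantity supplied = (94 − 75)/4 = 4.75.
Willingness to pay at Q' = 4.75: 132 − 3·4.75 = 117.75.
ΔQ = 8.1429 − 4.75 = 3.3929; wedge = 117.75 − 94 = 23.75.
Deadweight loss = ½ × 3.3929 × 23.75 = 40.29.

40.29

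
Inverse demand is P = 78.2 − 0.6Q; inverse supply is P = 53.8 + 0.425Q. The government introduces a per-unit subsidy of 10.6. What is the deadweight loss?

54.81

Competitive equilibrium: 78.2 − 0.6Q = 53.8 + 0.425Q → Q* = 23.8049, P* = 63.9171.
The subsidy lowers effective supply by 10.6: P = 43.2 + 0.425Q.
New quantity: 78.2 − 0.6Q = 43.2 + 0.425Q → Q' = 34.1463.
Overproduction ΔQ = 34.1463 − 23.8049 = 10.3414; wedge = subsidy = 10.6.
The triangle = ½ × 10.3414 × 10.6 = 54.81.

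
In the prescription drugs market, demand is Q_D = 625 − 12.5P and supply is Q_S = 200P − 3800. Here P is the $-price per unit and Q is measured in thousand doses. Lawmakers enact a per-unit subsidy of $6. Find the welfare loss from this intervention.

$211.76 thousand

In inverse form: demand P = 50 − 0.08Q, supply P = 19 + 0.005Q.
Competitive equilibrium: 50 − 0.08Q = 19 + 0.005Q → Q* = 364.7059, P* = 20.8235.
The subsidy lowers effective supply by 6: P = 13 + 0.005Q.
New quantity: 50 − 0.08Q = 13 + 0.005Q → Q' = 435.2941.
Overproduction ΔQ = 435.2941 − 364.7059 = 70.5882; wedge = subsidy = 6.
DWL = ½ × 70.5882 × 6 = $211.76 thousand.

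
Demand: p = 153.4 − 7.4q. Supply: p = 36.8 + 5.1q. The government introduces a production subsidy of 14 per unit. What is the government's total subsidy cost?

Competitive equilibrium: 153.4 − 7.4q = 36.8 + 5.1q → q* = 9.328, p* = 84.3728.
The subsidy lowers effective supply by 14: p = 22.8 + 5.1q.
New quantity: 153.4 − 7.4q = 22.8 + 5.1q → q' = 10.448.
Total subsidy cost = 14 × 10.448 = 146.272.

146.272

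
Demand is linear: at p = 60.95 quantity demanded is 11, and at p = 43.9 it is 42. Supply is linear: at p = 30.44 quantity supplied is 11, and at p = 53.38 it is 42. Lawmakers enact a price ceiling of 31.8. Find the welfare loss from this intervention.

306.90

Demand slope = (43.9 − 60.95)/(42 − 11) = −0.55, so p = 67 − 0.55q.
Supply slope = (53.38 − 30.44)/(42 − 11) = 0.74, so p = 22.3 + 0.74q.
Competitive equilibrium: 67 − 0.55q = 22.3 + 0.74q → q* = 34.65116, p* = 47.94186.
At the ceiling p = 31.8, quantity supplied = (31.8 − 22.3)/0.74 = 12.83784.
Willingness to pay at q' = 12.83784: 67 − 0.55·12.83784 = 59.93919.
Δq = 34.65116 − 12.83784 = 21.81332; wedge = 59.93919 − 31.8 = 28.13919.
Welfare loss = ½ × 21.81332 × 28.13919 = 306.90.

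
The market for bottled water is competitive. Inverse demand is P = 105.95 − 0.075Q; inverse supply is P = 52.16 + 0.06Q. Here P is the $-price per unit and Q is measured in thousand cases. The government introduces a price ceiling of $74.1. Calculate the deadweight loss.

$72.52 thousand

Competitive equilibrium: 105.95 − 0.075Q = 52.16 + 0.06Q → Q* = 398.4444, P* = 76.0667.
At the ceiling P = 74.1, quantity supplied = (74.1 − 52.16)/0.06 = 365.6667.
Willingness to pay at Q' = 365.6667: 105.95 − 0.075·365.6667 = 78.525.
ΔQ = 398.4444 − 365.6667 = 32.7777; wedge = 78.525 − 74.1 = 4.425.
The triangle = ½ × 32.7777 × 4.425 = $72.52 thousand.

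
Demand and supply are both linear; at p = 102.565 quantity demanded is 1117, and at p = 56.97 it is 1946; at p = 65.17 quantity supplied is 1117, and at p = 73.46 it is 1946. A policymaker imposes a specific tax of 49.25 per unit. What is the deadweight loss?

18658.17

Demand slope = (56.97 − 102.565)/(1946 − 1117) = −0.055, so p = 164 − 0.055q.
Supply slope = (73.46 − 65.17)/(1946 − 1117) = 0.01, so p = 54 + 0.01q.
Competitive equilibrium: 164 − 0.055q = 54 + 0.01q → q* = 1692.3077, p* = 70.9231.
With the tax, the buyer price exceeds the seller price by 49.25: (164 − 0.055q) − (54 + 0.01q) = 49.25 → q' = 934.6154.
Δq = 1692.3077 − 934.6154 = 757.6923; the wedge equals the tax, 49.25.
Deadweight loss = ½ × 757.6923 × 49.25 = 18658.17.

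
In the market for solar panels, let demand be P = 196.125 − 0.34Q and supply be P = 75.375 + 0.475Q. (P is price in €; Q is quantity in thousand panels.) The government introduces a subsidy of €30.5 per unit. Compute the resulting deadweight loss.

€570.71 thousand

Competitive equilibrium: 196.125 − 0.34Q = 75.375 + 0.475Q → Q* = 148.1595, P* = 145.7508.
The subsidy lowers effective supply by 30.5: P = 44.875 + 0.475Q.
New quantity: 196.125 − 0.34Q = 44.875 + 0.475Q → Q' = 185.5828.
Overproduction ΔQ = 185.5828 − 148.1595 = 37.4233; wedge = subsidy = 30.5.
The triangle = ½ × 37.4233 × 30.5 = €570.71 thousand.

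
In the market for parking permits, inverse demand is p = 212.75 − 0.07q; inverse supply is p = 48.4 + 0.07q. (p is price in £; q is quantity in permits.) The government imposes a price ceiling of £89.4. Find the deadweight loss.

Competitive equilibrium: 212.75 − 0.07q = 48.4 + 0.07q → q* = 1173.9286, p* = 130.575.
At the ceiling p = 89.4, quantity supplied = (89.4 − 48.4)/0.07 = 585.7143.
Willingness to pay at q' = 585.7143: 212.75 − 0.07·585.7143 = 171.75.
Δq = 1173.9286 − 585.7143 = 588.2143; wedge = 171.75 − 89.4 = 82.35.
DWL = ½ × 588.2143 × 82.35 = £24219.72.

£24219.72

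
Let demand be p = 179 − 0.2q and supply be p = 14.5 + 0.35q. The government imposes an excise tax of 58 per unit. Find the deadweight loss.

3058.18

Competitive equilibrium: 179 − 0.2q = 14.5 + 0.35q → q* = 299.0909, p* = 119.1818.
With the tax, the buyer price exceeds the seller price by 58: (179 − 0.2q) − (14.5 + 0.35q) = 58 → q' = 193.6364.
Δq = 299.0909 − 193.6364 = 105.4545; the wedge equals the tax, 58.
The triangle = ½ × 105.4545 × 58 = 3058.18.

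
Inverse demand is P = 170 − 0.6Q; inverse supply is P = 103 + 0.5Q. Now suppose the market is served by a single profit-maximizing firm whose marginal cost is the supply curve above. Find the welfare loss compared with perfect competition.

Competitive equilibrium: 170 − 0.6Q = 103 + 0.5Q → Q* = 60.9091, P* = 133.4545.
Marginal revenue: MR = 170 − 1.2Q. Set MR = MC: 170 − 1.2Q = 103 + 0.5Q → Q_m = 39.4118.
Price P_m = 170 − 0.6·39.4118 = 146.3529; MC(Q_m) = 103 + 0.5·39.4118 = 122.7059.
Competitive Q* = 60.9091, so ΔQ = 21.4973; wedge = 146.3529 − 122.7059 = 23.647.
Deadweight loss = ½ × 21.4973 × 23.647 = 254.17.

254.17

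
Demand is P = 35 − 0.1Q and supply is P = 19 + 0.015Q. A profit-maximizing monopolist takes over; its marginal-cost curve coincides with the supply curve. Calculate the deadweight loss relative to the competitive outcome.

240.79

Competitive equilibrium: 35 − 0.1Q = 19 + 0.015Q → Q* = 139.1304, P* = 21.087.
Marginal revenue: MR = 35 − 0.2Q. Set MR = MC: 35 − 0.2Q = 19 + 0.015Q → Q_m = 74.4186.
Price P_m = 35 − 0.1·74.4186 = 27.5581; MC(Q_m) = 19 + 0.015·74.4186 = 20.1163.
Competitive Q* = 139.1304, so ΔQ = 64.7118; wedge = 27.5581 − 20.1163 = 7.4418.
Welfare loss = ½ × 64.7118 × 7.4418 = 240.79.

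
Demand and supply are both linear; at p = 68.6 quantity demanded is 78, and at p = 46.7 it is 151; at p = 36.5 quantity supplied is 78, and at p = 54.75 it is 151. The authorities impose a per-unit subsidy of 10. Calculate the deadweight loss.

Demand slope = (46.7 − 68.6)/(151 − 78) = −0.3, so p = 92 − 0.3q.
Supply slope = (54.75 − 36.5)/(151 − 78) = 0.25, so p = 17 + 0.25q.
Competitive equilibrium: 92 − 0.3q = 17 + 0.25q → q* = 136.3636, p* = 51.0909.
The subsidy lowers effective supply by 10: p = 7 + 0.25q.
New quantity: 92 − 0.3q = 7 + 0.25q → q' = 154.5455.
Overproduction Δq = 154.5455 − 136.3636 = 18.1819; wedge = subsidy = 10.
Deadweight loss = ½ × 18.1819 × 10 = 90.91.

90.91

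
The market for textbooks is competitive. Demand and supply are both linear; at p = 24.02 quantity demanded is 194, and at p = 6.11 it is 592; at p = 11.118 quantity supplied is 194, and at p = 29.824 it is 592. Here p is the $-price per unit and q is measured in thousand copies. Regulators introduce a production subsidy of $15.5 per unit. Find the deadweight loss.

Demand slope = (6.11 − 24.02)/(592 − 194) = −0.045, so p = 32.75 − 0.045q.
Supply slope = (29.824 − 11.118)/(592 − 194) = 0.047, so p = 2 + 0.047q.
Competitive equilibrium: 32.75 − 0.045q = 2 + 0.047q → q* = 334.2391, p* = 17.7092.
The subsidy lowers effective supply by 15.5: p = 0.047q − 13.5.
New quantity: 32.75 − 0.045q = 0.047q − 13.5 → q' = 502.7174.
Overproduction Δq = 502.7174 − 334.2391 = 168.4783; wedge = subsidy = 15.5.
DWL = ½ × 168.4783 × 15.5 = $1305.71 thousand.

$1305.71 thousand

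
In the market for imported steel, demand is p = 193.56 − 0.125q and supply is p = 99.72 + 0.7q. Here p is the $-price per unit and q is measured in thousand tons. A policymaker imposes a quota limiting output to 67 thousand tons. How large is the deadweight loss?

Competitive equilibrium: 193.56 − 0.125q = 99.72 + 0.7q → q* = 113.7455, p* = 179.3418.
At q = 67: demand price = 193.56 − 0.125·67 = 185.185; supply price = 99.72 + 0.7·67 = 146.62.
Δq = 113.7455 − 67 = 46.7455; wedge = 185.185 − 146.62 = 38.565.
Welfare loss = ½ × 46.7455 × 38.565 = $901.37 thousand.

$901.37 thousand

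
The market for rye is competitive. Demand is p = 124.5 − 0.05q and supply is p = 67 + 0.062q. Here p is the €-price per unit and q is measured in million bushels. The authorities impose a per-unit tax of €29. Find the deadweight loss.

Competitive equilibrium: 124.5 − 0.05q = 67 + 0.062q → q* = 513.3929, p* = 98.8304.
With the tax, the buyer price exceeds the seller price by 29: (124.5 − 0.05q) − (67 + 0.062q) = 29 → q' = 254.4643.
Δq = 513.3929 − 254.4643 = 258.9286; the wedge equals the tax, 29.
The triangle = ½ × 258.9286 × 29 = €3754.46 million.

€3754.46 million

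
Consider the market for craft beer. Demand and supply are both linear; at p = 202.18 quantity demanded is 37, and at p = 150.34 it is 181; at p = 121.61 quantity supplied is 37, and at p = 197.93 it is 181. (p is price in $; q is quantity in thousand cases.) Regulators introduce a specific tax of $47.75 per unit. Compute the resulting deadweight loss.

Demand slope = (150.34 − 202.18)/(181 − 37) = −0.36, so p = 215.5 − 0.36q.
Supply slope = (197.93 − 121.61)/(181 − 37) = 0.53, so p = 102 + 0.53q.
Competitive equilibrium: 215.5 − 0.36q = 102 + 0.53q → q* = 127.5281, p* = 169.5899.
With the tax, the buyer price exceeds the seller price by 47.75: (215.5 − 0.36q) − (102 + 0.53q) = 47.75 → q' = 73.8764.
Δq = 127.5281 − 73.8764 = 53.6517; the wedge equals the tax, 47.75.
Deadweight loss = ½ × 53.6517 × 47.75 = $1280.93 thousand.

$1280.93 thousand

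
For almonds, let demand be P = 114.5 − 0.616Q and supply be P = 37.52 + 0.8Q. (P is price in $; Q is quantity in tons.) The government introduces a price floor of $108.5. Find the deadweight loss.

$1409.85

Competitive equilibrium: 114.5 − 0.616Q = 37.52 + 0.8Q → Q* = 54.3644, P* = 81.0115.
At the floor P = 108.5, quantity demanded = (114.5 − 108.5)/0.616 = 9.7403.
Sellers' marginal cost at Q' = 9.7403: 37.52 + 0.8·9.7403 = 45.3122.
ΔQ = 54.3644 − 9.7403 = 44.6241; wedge = 108.5 − 45.3122 = 63.1878.
Deadweight loss = ½ × 44.6241 × 63.1878 = $1409.85.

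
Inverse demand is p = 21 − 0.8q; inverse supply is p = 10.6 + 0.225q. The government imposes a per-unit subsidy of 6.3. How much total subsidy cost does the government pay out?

102.64

Competitive equilibrium: 21 − 0.8q = 10.6 + 0.225q → q* = 10.1463, p* = 12.8829.
The subsidy lowers effective supply by 6.3: p = 4.3 + 0.225q.
New quantity: 21 − 0.8q = 4.3 + 0.225q → q' = 16.2927.
Total subsidy cost = 6.3 × 16.2927 = 102.64.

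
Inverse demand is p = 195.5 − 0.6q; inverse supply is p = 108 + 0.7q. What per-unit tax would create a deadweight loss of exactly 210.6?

23.4

Competitive equilibrium: 195.5 − 0.6q = 108 + 0.7q → q* = 67.3077, p* = 155.1154.
A tax t gives Δq = t/1.3 and wedge t, so DWL = t²/2.6.
t²/2.6 = 210.6 → t² = 547.56 → t = 23.4.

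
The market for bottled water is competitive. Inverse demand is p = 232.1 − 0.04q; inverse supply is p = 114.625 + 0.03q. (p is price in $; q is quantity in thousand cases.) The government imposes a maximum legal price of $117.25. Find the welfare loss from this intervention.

$88563.02 thousand

Competitive equilibrium: 232.1 − 0.04q = 114.625 + 0.03q → q* = 1678.2143, p* = 164.9714.
At the ceiling p = 117.25, quantity supplied = (117.25 − 114.625)/0.03 = 87.5.
Willingness to pay at q' = 87.5: 232.1 − 0.04·87.5 = 228.6.
Δq = 1678.2143 − 87.5 = 1590.7143; wedge = 228.6 − 117.25 = 111.35.
DWL = ½ × 1590.7143 × 111.35 = $88563.02 thousand.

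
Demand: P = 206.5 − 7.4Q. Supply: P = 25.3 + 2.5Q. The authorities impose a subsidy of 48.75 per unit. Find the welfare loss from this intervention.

120.03

Competitive equilibrium: 206.5 − 7.4Q = 25.3 + 2.5Q → Q* = 18.303, P* = 71.0576.
The subsidy lowers effective supply by 48.75: P = 2.5Q − 23.45.
New quantity: 206.5 − 7.4Q = 2.5Q − 23.45 → Q' = 23.2273.
Overproduction ΔQ = 23.2273 − 18.303 = 4.9243; wedge = subsidy = 48.75.
DWL = ½ × 4.9243 × 48.75 = 120.03.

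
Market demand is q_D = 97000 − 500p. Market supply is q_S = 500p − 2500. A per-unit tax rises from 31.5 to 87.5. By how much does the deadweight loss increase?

In inverse form: demand p = 194 − 0.002q, supply p = 5 + 0.002q.
Competitive equilibrium: 194 − 0.002q = 5 + 0.002q → q* = 47250, p* = 99.5.
For a per-unit tax t: Δq = t/0.004, so DWL = ½·t·(t/0.004) = t²/0.008.
At t = 31.5: DWL = 124031.25. At t = 87.5: DWL = 957031.25.
Increase = 957031.25 − 124031.25 = 833000.

833000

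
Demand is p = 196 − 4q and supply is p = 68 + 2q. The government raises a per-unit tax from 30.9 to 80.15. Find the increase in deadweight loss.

455.77

Competitive equilibrium: 196 − 4q = 68 + 2q → q* = 21.3333, p* = 110.6667.
For a per-unit tax t: Δq = t/6, so DWL = ½·t·(t/6) = t²/12.
At t = 30.9: DWL = 79.568. At t = 80.15: DWL = 535.335.
Increase = 535.335 − 79.568 = 455.77.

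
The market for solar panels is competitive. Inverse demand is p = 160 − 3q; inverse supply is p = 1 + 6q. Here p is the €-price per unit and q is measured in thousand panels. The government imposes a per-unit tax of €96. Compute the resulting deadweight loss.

Competitive equilibrium: 160 − 3q = 1 + 6q → q* = 17.6667, p* = 107.
With the tax, the buyer price exceeds the seller price by 96: (160 − 3q) − (1 + 6q) = 96 → q' = 7.
Δq = 17.6667 − 7 = 10.6667; the wedge equals the tax, 96.
DWL = ½ × 10.6667 × 96 = €512 thousand.

€512 thousand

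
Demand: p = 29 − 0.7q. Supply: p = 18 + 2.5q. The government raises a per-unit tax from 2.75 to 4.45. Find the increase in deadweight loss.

1.91

Competitive equilibrium: 29 − 0.7q = 18 + 2.5q → q* = 3.4375, p* = 26.5938.
For a per-unit tax t: Δq = t/3.2, so DWL = ½·t·(t/3.2) = t²/6.4.
At t = 2.75: DWL = 1.182. At t = 4.45: DWL = 3.094.
Increase = 3.094 − 1.182 = 1.91.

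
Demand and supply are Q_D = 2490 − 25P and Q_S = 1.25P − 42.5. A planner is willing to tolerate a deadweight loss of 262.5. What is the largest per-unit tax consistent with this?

In inverse form: demand P = 99.6 − 0.04Q, supply P = 34 + 0.8Q.
Competitive equilibrium: 99.6 − 0.04Q = 34 + 0.8Q → Q* = 78.0952, P* = 96.4762.
A tax t gives ΔQ = t/0.84 and wedge t, so DWL = t²/1.68.
t²/1.68 = 262.5 → t² = 441 → t = 21.

21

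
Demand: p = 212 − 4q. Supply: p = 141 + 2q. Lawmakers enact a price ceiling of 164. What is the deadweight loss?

Competitive equilibrium: 212 − 4q = 141 + 2q → q* = 11.8333, p* = 164.6667.
At the ceiling p = 164, quantity supplied = (164 − 141)/2 = 11.5.
Willingness to pay at q' = 11.5: 212 − 4·11.5 = 166.
Δq = 11.8333 − 11.5 = 0.3333; wedge = 166 − 164 = 2.
DWL = ½ × 0.3333 × 2 = 0.33.

0.33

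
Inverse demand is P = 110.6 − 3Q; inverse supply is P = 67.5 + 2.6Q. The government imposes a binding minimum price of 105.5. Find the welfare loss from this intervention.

100.68

Competitive equilibrium: 110.6 − 3Q = 67.5 + 2.6Q → Q* = 7.6964, P* = 87.5107.
At the floor P = 105.5, quantity demanded = (110.6 − 105.5)/3 = 1.7.
Sellers' marginal cost at Q' = 1.7: 67.5 + 2.6·1.7 = 71.92.
ΔQ = 7.6964 − 1.7 = 5.9964; wedge = 105.5 − 71.92 = 33.58.
The triangle = ½ × 5.9964 × 33.58 = 100.68.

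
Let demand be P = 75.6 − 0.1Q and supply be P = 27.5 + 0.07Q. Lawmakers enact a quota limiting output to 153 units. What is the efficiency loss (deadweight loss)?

1435.20

Competitive equilibrium: 75.6 − 0.1Q = 27.5 + 0.07Q → Q* = 282.9412, P* = 47.3059.
At Q = 153: demand price = 75.6 − 0.1·153 = 60.3; supply price = 27.5 + 0.07·153 = 38.21.
ΔQ = 282.9412 − 153 = 129.9412; wedge = 60.3 − 38.21 = 22.09.
The triangle = ½ × 129.9412 × 22.09 = 1435.20.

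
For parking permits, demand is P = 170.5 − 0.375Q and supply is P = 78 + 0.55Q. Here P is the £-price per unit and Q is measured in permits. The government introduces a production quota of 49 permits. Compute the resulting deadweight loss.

£1202.96

Competitive equilibrium: 170.5 − 0.375Q = 78 + 0.55Q → Q* = 100, P* = 133.
At Q = 49: demand price = 170.5 − 0.375·49 = 152.125; supply price = 78 + 0.55·49 = 104.95.
ΔQ = 100 − 49 = 51; wedge = 152.125 − 104.95 = 47.175.
DWL = ½ × 51 × 47.175 = £1202.96.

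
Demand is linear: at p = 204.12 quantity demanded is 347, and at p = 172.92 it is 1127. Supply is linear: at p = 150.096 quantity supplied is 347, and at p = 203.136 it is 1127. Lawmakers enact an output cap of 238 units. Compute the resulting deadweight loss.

20042.19

Demand slope = (172.92 − 204.12)/(1127 − 347) = −0.04, so p = 218 − 0.04q.
Supply slope = (203.136 − 150.096)/(1127 − 347) = 0.068, so p = 126.5 + 0.068q.
Competitive equilibrium: 218 − 0.04q = 126.5 + 0.068q → q* = 847.2222, p* = 184.1111.
At q = 238: demand price = 218 − 0.04·238 = 208.48; supply price = 126.5 + 0.068·238 = 142.684.
Δq = 847.2222 − 238 = 609.2222; wedge = 208.48 − 142.684 = 65.796.
Deadweight loss = ½ × 609.2222 × 65.796 = 20042.19.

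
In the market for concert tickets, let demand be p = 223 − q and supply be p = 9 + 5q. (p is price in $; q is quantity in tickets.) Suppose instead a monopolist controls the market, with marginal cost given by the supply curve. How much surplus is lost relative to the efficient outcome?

Competitive equilibrium: 223 − q = 9 + 5q → q* = 35.66667, p* = 187.33333.
Marginal revenue: MR = 223 − 2q. Set MR = MC: 223 − 2q = 9 + 5q → q_m = 30.57143.
Price p_m = 223 − 1·30.57143 = 192.42857; MC(q_m) = 9 + 5·30.57143 = 161.85715.
Competitive q* = 35.66667, so Δq = 5.09524; wedge = 192.42857 − 161.85715 = 30.57142.
The triangle = ½ × 5.09524 × 30.57142 = $77.88.

$77.88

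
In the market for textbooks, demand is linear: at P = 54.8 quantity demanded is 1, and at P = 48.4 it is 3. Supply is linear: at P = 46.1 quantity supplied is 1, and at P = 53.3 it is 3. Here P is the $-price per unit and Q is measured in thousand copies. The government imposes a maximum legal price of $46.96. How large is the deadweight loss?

$3.68 thousand

Demand slope = (48.4 − 54.8)/(3 − 1) = −3.2, so P = 58 − 3.2Q.
Supply slope = (53.3 − 46.1)/(3 − 1) = 3.6, so P = 42.5 + 3.6Q.
Competitive equilibrium: 58 − 3.2Q = 42.5 + 3.6Q → Q* = 2.2794, P* = 50.7059.
At the ceiling P = 46.96, quantity supplied = (46.96 − 42.5)/3.6 = 1.2389.
Willingness to pay at Q' = 1.2389: 58 − 3.2·1.2389 = 54.0355.
ΔQ = 2.2794 − 1.2389 = 1.0405; wedge = 54.0355 − 46.96 = 7.0755.
Deadweight loss = ½ × 1.0405 × 7.0755 = $3.68 thousand.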